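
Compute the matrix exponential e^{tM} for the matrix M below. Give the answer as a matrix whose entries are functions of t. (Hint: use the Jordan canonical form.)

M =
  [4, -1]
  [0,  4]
e^{tM} =
  [exp(4*t), -t*exp(4*t)]
  [0, exp(4*t)]

Strategy: write M = P · J · P⁻¹ where J is a Jordan canonical form, so e^{tM} = P · e^{tJ} · P⁻¹, and e^{tJ} can be computed block-by-block.

M has Jordan form
J =
  [4, 1]
  [0, 4]
(up to reordering of blocks).

Per-block formulas:
  For a 2×2 Jordan block J_2(4): exp(t · J_2(4)) = e^(4t)·(I + t·N), where N is the 2×2 nilpotent shift.

After assembling e^{tJ} and conjugating by P, we get:

e^{tM} =
  [exp(4*t), -t*exp(4*t)]
  [0, exp(4*t)]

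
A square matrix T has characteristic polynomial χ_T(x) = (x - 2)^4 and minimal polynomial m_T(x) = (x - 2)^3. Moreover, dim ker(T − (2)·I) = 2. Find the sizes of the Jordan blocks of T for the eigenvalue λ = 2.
Block sizes for λ = 2: [3, 1]

Step 1 — from the characteristic polynomial, algebraic multiplicity of λ = 2 is 4. From dim ker(T − (2)·I) = 2, there are exactly 2 Jordan blocks for λ = 2.
Step 2 — from the minimal polynomial, the factor (x − 2)^3 tells us the largest block for λ = 2 has size 3.
Step 3 — with total size 4, 2 blocks, and largest block 3, the block sizes (in nonincreasing order) are [3, 1].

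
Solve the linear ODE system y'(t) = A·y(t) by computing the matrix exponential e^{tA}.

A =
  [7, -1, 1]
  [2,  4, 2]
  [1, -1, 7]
e^{tA} =
  [t*exp(6*t) + exp(6*t), -t*exp(6*t), t*exp(6*t)]
  [2*t*exp(6*t), -2*t*exp(6*t) + exp(6*t), 2*t*exp(6*t)]
  [t*exp(6*t), -t*exp(6*t), t*exp(6*t) + exp(6*t)]

Strategy: write A = P · J · P⁻¹ where J is a Jordan canonical form, so e^{tA} = P · e^{tJ} · P⁻¹, and e^{tJ} can be computed block-by-block.

A has Jordan form
J =
  [6, 1, 0]
  [0, 6, 0]
  [0, 0, 6]
(up to reordering of blocks).

Per-block formulas:
  For a 1×1 block at λ = 6: exp(t · [6]) = [e^(6t)].
  For a 2×2 Jordan block J_2(6): exp(t · J_2(6)) = e^(6t)·(I + t·N), where N is the 2×2 nilpotent shift.

After assembling e^{tJ} and conjugating by P, we get:

e^{tA} =
  [t*exp(6*t) + exp(6*t), -t*exp(6*t), t*exp(6*t)]
  [2*t*exp(6*t), -2*t*exp(6*t) + exp(6*t), 2*t*exp(6*t)]
  [t*exp(6*t), -t*exp(6*t), t*exp(6*t) + exp(6*t)]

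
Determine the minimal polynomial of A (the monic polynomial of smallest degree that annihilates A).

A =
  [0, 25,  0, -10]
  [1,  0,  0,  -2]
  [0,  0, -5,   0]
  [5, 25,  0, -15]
x^2 + 10*x + 25

The characteristic polynomial is χ_A(x) = (x + 5)^4, so the eigenvalues are known. The minimal polynomial is
  m_A(x) = Π_λ (x − λ)^{k_λ}
where k_λ is the size of the *largest* Jordan block for λ (equivalently, the smallest k with (A − λI)^k v = 0 for every generalised eigenvector v of λ).

  λ = -5: largest Jordan block has size 2, contributing (x + 5)^2

So m_A(x) = (x + 5)^2 = x^2 + 10*x + 25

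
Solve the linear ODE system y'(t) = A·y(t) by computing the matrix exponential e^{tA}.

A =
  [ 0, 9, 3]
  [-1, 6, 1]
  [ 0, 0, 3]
e^{tA} =
  [-3*t*exp(3*t) + exp(3*t), 9*t*exp(3*t), 3*t*exp(3*t)]
  [-t*exp(3*t), 3*t*exp(3*t) + exp(3*t), t*exp(3*t)]
  [0, 0, exp(3*t)]

Strategy: write A = P · J · P⁻¹ where J is a Jordan canonical form, so e^{tA} = P · e^{tJ} · P⁻¹, and e^{tJ} can be computed block-by-block.

A has Jordan form
J =
  [3, 1, 0]
  [0, 3, 0]
  [0, 0, 3]
(up to reordering of blocks).

Per-block formulas:
  For a 2×2 Jordan block J_2(3): exp(t · J_2(3)) = e^(3t)·(I + t·N), where N is the 2×2 nilpotent shift.
  For a 1×1 block at λ = 3: exp(t · [3]) = [e^(3t)].

After assembling e^{tJ} and conjugating by P, we get:

e^{tA} =
  [-3*t*exp(3*t) + exp(3*t), 9*t*exp(3*t), 3*t*exp(3*t)]
  [-t*exp(3*t), 3*t*exp(3*t) + exp(3*t), t*exp(3*t)]
  [0, 0, exp(3*t)]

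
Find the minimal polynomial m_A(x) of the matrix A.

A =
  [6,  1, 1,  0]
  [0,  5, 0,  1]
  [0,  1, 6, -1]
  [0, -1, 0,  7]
x^2 - 12*x + 36

The characteristic polynomial is χ_A(x) = (x - 6)^4, so the eigenvalues are known. The minimal polynomial is
  m_A(x) = Π_λ (x − λ)^{k_λ}
where k_λ is the size of the *largest* Jordan block for λ (equivalently, the smallest k with (A − λI)^k v = 0 for every generalised eigenvector v of λ).

  λ = 6: largest Jordan block has size 2, contributing (x − 6)^2

So m_A(x) = (x - 6)^2 = x^2 - 12*x + 36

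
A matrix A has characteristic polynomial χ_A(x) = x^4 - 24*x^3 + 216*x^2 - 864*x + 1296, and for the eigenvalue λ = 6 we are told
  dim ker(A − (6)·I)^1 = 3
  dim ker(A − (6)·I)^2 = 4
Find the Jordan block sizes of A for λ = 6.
Block sizes for λ = 6: [2, 1, 1]

From the dimensions of kernels of powers, the number of Jordan blocks of size at least j is d_j − d_{j−1} where d_j = dim ker(N^j) (with d_0 = 0). Computing the differences gives [3, 1].
The number of blocks of size exactly k is (#blocks of size ≥ k) − (#blocks of size ≥ k + 1), so the partition is: 2 block(s) of size 1, 1 block(s) of size 2.
In nonincreasing order the block sizes are [2, 1, 1].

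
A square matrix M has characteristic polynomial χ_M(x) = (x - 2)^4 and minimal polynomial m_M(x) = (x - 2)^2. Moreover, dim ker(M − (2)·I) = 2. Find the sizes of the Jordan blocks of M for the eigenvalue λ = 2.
Block sizes for λ = 2: [2, 2]

Step 1 — from the characteristic polynomial, algebraic multiplicity of λ = 2 is 4. From dim ker(M − (2)·I) = 2, there are exactly 2 Jordan blocks for λ = 2.
Step 2 — from the minimal polynomial, the factor (x − 2)^2 tells us the largest block for λ = 2 has size 2.
Step 3 — with total size 4, 2 blocks, and largest block 2, the block sizes (in nonincreasing order) are [2, 2].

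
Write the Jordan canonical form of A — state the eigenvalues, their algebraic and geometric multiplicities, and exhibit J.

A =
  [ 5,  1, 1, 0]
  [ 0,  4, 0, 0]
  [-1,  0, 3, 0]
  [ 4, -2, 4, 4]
J_3(4) ⊕ J_1(4)

The characteristic polynomial is
  det(x·I − A) = x^4 - 16*x^3 + 96*x^2 - 256*x + 256 = (x - 4)^4

Eigenvalues and multiplicities (the geometric multiplicity of λ is n − rank(A − λI), which equals the number of Jordan blocks for λ):
  λ = 4: algebraic multiplicity = 4, geometric multiplicity = 2

Determining the block sizes for each eigenvalue:
  λ = 4: with am = 4 and gm = 2, the partition is not yet determined (e.g. several partitions of 4 into 2 parts exist). Let N = A − (4)·I. Computing rank(N^1) = 2, rank(N^2) = 1, rank(N^3) = 0; the number of blocks of size ≥ j is rank(N^{j−1}) − rank(N^j), giving [2, 1, 1]. So we have 1 block(s) of size 3, 1 block(s) of size 1 → block sizes [3, 1]

Assembling the blocks gives a Jordan form
J =
  [4, 1, 0, 0]
  [0, 4, 1, 0]
  [0, 0, 4, 0]
  [0, 0, 0, 4]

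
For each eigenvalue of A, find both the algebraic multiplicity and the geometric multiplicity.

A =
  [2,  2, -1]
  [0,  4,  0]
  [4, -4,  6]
λ = 4: alg = 3, geom = 2

Step 1 — factor the characteristic polynomial to read off the algebraic multiplicities:
  χ_A(x) = (x - 4)^3

Step 2 — compute geometric multiplicities via the rank-nullity identity g(λ) = n − rank(A − λI):
  rank(A − (4)·I) = 1, so dim ker(A − (4)·I) = n − 1 = 2

Summary:
  λ = 4: algebraic multiplicity = 3, geometric multiplicity = 2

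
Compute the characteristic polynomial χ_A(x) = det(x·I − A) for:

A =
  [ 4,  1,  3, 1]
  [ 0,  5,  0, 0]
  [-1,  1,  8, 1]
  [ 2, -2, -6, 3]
x^4 - 20*x^3 + 150*x^2 - 500*x + 625

Expanding det(x·I − A) (e.g. by cofactor expansion or by noting that A is similar to its Jordan form J, which has the same characteristic polynomial as A) gives
  χ_A(x) = x^4 - 20*x^3 + 150*x^2 - 500*x + 625
which factors as (x - 5)^4. The eigenvalues (with algebraic multiplicities) are λ = 5 with multiplicity 4.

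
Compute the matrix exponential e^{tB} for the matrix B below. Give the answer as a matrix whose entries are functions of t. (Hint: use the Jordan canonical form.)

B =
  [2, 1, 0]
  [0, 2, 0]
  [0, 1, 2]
e^{tB} =
  [exp(2*t), t*exp(2*t), 0]
  [0, exp(2*t), 0]
  [0, t*exp(2*t), exp(2*t)]

Strategy: write B = P · J · P⁻¹ where J is a Jordan canonical form, so e^{tB} = P · e^{tJ} · P⁻¹, and e^{tJ} can be computed block-by-block.

B has Jordan form
J =
  [2, 1, 0]
  [0, 2, 0]
  [0, 0, 2]
(up to reordering of blocks).

Per-block formulas:
  For a 2×2 Jordan block J_2(2): exp(t · J_2(2)) = e^(2t)·(I + t·N), where N is the 2×2 nilpotent shift.
  For a 1×1 block at λ = 2: exp(t · [2]) = [e^(2t)].

After assembling e^{tJ} and conjugating by P, we get:

e^{tB} =
  [exp(2*t), t*exp(2*t), 0]
  [0, exp(2*t), 0]
  [0, t*exp(2*t), exp(2*t)]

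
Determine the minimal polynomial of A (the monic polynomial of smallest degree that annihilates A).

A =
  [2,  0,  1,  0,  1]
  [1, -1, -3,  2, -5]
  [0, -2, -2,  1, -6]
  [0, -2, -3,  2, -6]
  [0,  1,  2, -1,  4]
x^3 - 3*x^2 + 3*x - 1

The characteristic polynomial is χ_A(x) = (x - 1)^5, so the eigenvalues are known. The minimal polynomial is
  m_A(x) = Π_λ (x − λ)^{k_λ}
where k_λ is the size of the *largest* Jordan block for λ (equivalently, the smallest k with (A − λI)^k v = 0 for every generalised eigenvector v of λ).

  λ = 1: largest Jordan block has size 3, contributing (x − 1)^3

So m_A(x) = (x - 1)^3 = x^3 - 3*x^2 + 3*x - 1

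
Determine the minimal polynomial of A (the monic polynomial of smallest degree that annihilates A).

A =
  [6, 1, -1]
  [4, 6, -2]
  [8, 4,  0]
x^2 - 8*x + 16

The characteristic polynomial is χ_A(x) = (x - 4)^3, so the eigenvalues are known. The minimal polynomial is
  m_A(x) = Π_λ (x − λ)^{k_λ}
where k_λ is the size of the *largest* Jordan block for λ (equivalently, the smallest k with (A − λI)^k v = 0 for every generalised eigenvector v of λ).

  λ = 4: largest Jordan block has size 2, contributing (x − 4)^2

So m_A(x) = (x - 4)^2 = x^2 - 8*x + 16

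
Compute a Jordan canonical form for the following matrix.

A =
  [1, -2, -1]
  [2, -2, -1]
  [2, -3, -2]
J_3(-1)

The characteristic polynomial is
  det(x·I − A) = x^3 + 3*x^2 + 3*x + 1 = (x + 1)^3

Eigenvalues and multiplicities (the geometric multiplicity of λ is n − rank(A − λI), which equals the number of Jordan blocks for λ):
  λ = -1: algebraic multiplicity = 3, geometric multiplicity = 1

Determining the block sizes for each eigenvalue:
  λ = -1: one block (gm = 1), so the single block has size am = 3 → block sizes [3]

Assembling the blocks gives a Jordan form
J =
  [-1,  1,  0]
  [ 0, -1,  1]
  [ 0,  0, -1]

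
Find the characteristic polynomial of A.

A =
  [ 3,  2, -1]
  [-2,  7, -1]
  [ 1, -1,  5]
x^3 - 15*x^2 + 75*x - 125

Expanding det(x·I − A) (e.g. by cofactor expansion or by noting that A is similar to its Jordan form J, which has the same characteristic polynomial as A) gives
  χ_A(x) = x^3 - 15*x^2 + 75*x - 125
which factors as (x - 5)^3. The eigenvalues (with algebraic multiplicities) are λ = 5 with multiplicity 3.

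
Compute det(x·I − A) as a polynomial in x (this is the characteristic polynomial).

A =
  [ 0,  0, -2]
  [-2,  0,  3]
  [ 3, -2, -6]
x^3 + 6*x^2 + 12*x + 8

Expanding det(x·I − A) (e.g. by cofactor expansion or by noting that A is similar to its Jordan form J, which has the same characteristic polynomial as A) gives
  χ_A(x) = x^3 + 6*x^2 + 12*x + 8
which factors as (x + 2)^3. The eigenvalues (with algebraic multiplicities) are λ = -2 with multiplicity 3.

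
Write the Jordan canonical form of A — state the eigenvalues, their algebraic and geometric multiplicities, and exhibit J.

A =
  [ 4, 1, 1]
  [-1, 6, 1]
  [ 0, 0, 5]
J_2(5) ⊕ J_1(5)

The characteristic polynomial is
  det(x·I − A) = x^3 - 15*x^2 + 75*x - 125 = (x - 5)^3

Eigenvalues and multiplicities (the geometric multiplicity of λ is n − rank(A − λI), which equals the number of Jordan blocks for λ):
  λ = 5: algebraic multiplicity = 3, geometric multiplicity = 2

Determining the block sizes for each eigenvalue:
  λ = 5: 2 blocks summing to 3 forces exactly one block of size 2 and the rest size 1 → block sizes [2, 1]

Assembling the blocks gives a Jordan form
J =
  [5, 1, 0]
  [0, 5, 0]
  [0, 0, 5]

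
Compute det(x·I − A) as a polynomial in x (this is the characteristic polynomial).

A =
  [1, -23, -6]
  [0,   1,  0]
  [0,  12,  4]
x^3 - 6*x^2 + 9*x - 4

Expanding det(x·I − A) (e.g. by cofactor expansion or by noting that A is similar to its Jordan form J, which has the same characteristic polynomial as A) gives
  χ_A(x) = x^3 - 6*x^2 + 9*x - 4
which factors as (x - 4)*(x - 1)^2. The eigenvalues (with algebraic multiplicities) are λ = 1 with multiplicity 2, λ = 4 with multiplicity 1.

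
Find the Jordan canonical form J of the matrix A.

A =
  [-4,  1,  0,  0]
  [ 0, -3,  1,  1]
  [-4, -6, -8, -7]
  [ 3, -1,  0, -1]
J_3(-5) ⊕ J_1(-1)

The characteristic polynomial is
  det(x·I − A) = x^4 + 16*x^3 + 90*x^2 + 200*x + 125 = (x + 1)*(x + 5)^3

Eigenvalues and multiplicities (the geometric multiplicity of λ is n − rank(A − λI), which equals the number of Jordan blocks for λ):
  λ = -5: algebraic multiplicity = 3, geometric multiplicity = 1
  λ = -1: algebraic multiplicity = 1, geometric multiplicity = 1

Determining the block sizes for each eigenvalue:
  λ = -5: one block (gm = 1), so the single block has size am = 3 → block sizes [3]
  λ = -1: one block (gm = 1), so the single block has size am = 1 → block sizes [1]

Assembling the blocks gives a Jordan form
J =
  [-5,  1,  0,  0]
  [ 0, -5,  1,  0]
  [ 0,  0, -5,  0]
  [ 0,  0,  0, -1]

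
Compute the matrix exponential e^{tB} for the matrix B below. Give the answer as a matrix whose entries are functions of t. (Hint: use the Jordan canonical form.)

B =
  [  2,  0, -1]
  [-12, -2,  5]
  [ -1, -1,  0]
e^{tB} =
  [5*t^2/2 + 2*t + 1, t^2/2, -t^2 - t]
  [-5*t^2/2 - 12*t, -t^2/2 - 2*t + 1, t^2 + 5*t]
  [5*t^2 - t, t^2 - t, 1 - 2*t^2]

Strategy: write B = P · J · P⁻¹ where J is a Jordan canonical form, so e^{tB} = P · e^{tJ} · P⁻¹, and e^{tJ} can be computed block-by-block.

B has Jordan form
J =
  [0, 1, 0]
  [0, 0, 1]
  [0, 0, 0]
(up to reordering of blocks).

Per-block formulas:
  For a 3×3 Jordan block J_3(0): exp(t · J_3(0)) = e^(0t)·(I + t·N + (t^2/2)·N^2), where N is the 3×3 nilpotent shift.

After assembling e^{tJ} and conjugating by P, we get:

e^{tB} =
  [5*t^2/2 + 2*t + 1, t^2/2, -t^2 - t]
  [-5*t^2/2 - 12*t, -t^2/2 - 2*t + 1, t^2 + 5*t]
  [5*t^2 - t, t^2 - t, 1 - 2*t^2]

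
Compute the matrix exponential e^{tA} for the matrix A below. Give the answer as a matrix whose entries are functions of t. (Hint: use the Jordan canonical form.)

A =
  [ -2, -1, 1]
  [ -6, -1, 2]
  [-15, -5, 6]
e^{tA} =
  [-3*t*exp(t) + exp(t), -t*exp(t), t*exp(t)]
  [-6*t*exp(t), -2*t*exp(t) + exp(t), 2*t*exp(t)]
  [-15*t*exp(t), -5*t*exp(t), 5*t*exp(t) + exp(t)]

Strategy: write A = P · J · P⁻¹ where J is a Jordan canonical form, so e^{tA} = P · e^{tJ} · P⁻¹, and e^{tJ} can be computed block-by-block.

A has Jordan form
J =
  [1, 1, 0]
  [0, 1, 0]
  [0, 0, 1]
(up to reordering of blocks).

Per-block formulas:
  For a 1×1 block at λ = 1: exp(t · [1]) = [e^(1t)].
  For a 2×2 Jordan block J_2(1): exp(t · J_2(1)) = e^(1t)·(I + t·N), where N is the 2×2 nilpotent shift.

After assembling e^{tJ} and conjugating by P, we get:

e^{tA} =
  [-3*t*exp(t) + exp(t), -t*exp(t), t*exp(t)]
  [-6*t*exp(t), -2*t*exp(t) + exp(t), 2*t*exp(t)]
  [-15*t*exp(t), -5*t*exp(t), 5*t*exp(t) + exp(t)]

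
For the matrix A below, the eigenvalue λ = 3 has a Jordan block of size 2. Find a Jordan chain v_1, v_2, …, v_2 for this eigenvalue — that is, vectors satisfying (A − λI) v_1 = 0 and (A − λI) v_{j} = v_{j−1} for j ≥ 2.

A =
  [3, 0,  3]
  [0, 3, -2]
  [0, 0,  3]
A Jordan chain for λ = 3 of length 2:
v_1 = (3, -2, 0)ᵀ
v_2 = (0, 0, 1)ᵀ

Let N = A − (3)·I. We want v_2 with N^2 v_2 = 0 but N^1 v_2 ≠ 0; then v_{j-1} := N · v_j for j = 2, …, 2.

Pick v_2 = (0, 0, 1)ᵀ.
Then v_1 = N · v_2 = (3, -2, 0)ᵀ.

Sanity check: (A − (3)·I) v_1 = (0, 0, 0)ᵀ = 0. ✓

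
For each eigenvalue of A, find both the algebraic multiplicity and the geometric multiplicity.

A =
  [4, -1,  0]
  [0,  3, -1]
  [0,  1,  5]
λ = 4: alg = 3, geom = 1

Step 1 — factor the characteristic polynomial to read off the algebraic multiplicities:
  χ_A(x) = (x - 4)^3

Step 2 — compute geometric multiplicities via the rank-nullity identity g(λ) = n − rank(A − λI):
  rank(A − (4)·I) = 2, so dim ker(A − (4)·I) = n − 2 = 1

Summary:
  λ = 4: algebraic multiplicity = 3, geometric multiplicity = 1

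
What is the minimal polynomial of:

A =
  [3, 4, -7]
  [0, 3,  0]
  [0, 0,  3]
x^2 - 6*x + 9

The characteristic polynomial is χ_A(x) = (x - 3)^3, so the eigenvalues are known. The minimal polynomial is
  m_A(x) = Π_λ (x − λ)^{k_λ}
where k_λ is the size of the *largest* Jordan block for λ (equivalently, the smallest k with (A − λI)^k v = 0 for every generalised eigenvector v of λ).

  λ = 3: largest Jordan block has size 2, contributing (x − 3)^2

So m_A(x) = (x - 3)^2 = x^2 - 6*x + 9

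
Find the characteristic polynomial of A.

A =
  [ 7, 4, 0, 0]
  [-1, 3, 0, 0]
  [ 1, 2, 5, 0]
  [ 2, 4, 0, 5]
x^4 - 20*x^3 + 150*x^2 - 500*x + 625

Expanding det(x·I − A) (e.g. by cofactor expansion or by noting that A is similar to its Jordan form J, which has the same characteristic polynomial as A) gives
  χ_A(x) = x^4 - 20*x^3 + 150*x^2 - 500*x + 625
which factors as (x - 5)^4. The eigenvalues (with algebraic multiplicities) are λ = 5 with multiplicity 4.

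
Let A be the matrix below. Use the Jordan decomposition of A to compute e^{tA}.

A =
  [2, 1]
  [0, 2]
e^{tA} =
  [exp(2*t), t*exp(2*t)]
  [0, exp(2*t)]

Strategy: write A = P · J · P⁻¹ where J is a Jordan canonical form, so e^{tA} = P · e^{tJ} · P⁻¹, and e^{tJ} can be computed block-by-block.

A has Jordan form
J =
  [2, 1]
  [0, 2]
(up to reordering of blocks).

Per-block formulas:
  For a 2×2 Jordan block J_2(2): exp(t · J_2(2)) = e^(2t)·(I + t·N), where N is the 2×2 nilpotent shift.

After assembling e^{tJ} and conjugating by P, we get:

e^{tA} =
  [exp(2*t), t*exp(2*t)]
  [0, exp(2*t)]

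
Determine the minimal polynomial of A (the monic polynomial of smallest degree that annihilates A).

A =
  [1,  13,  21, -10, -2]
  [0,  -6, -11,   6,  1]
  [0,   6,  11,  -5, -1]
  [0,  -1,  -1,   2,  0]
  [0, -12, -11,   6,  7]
x^5 - 15*x^4 + 75*x^3 - 145*x^2 + 120*x - 36

The characteristic polynomial is χ_A(x) = (x - 6)^2*(x - 1)^3, so the eigenvalues are known. The minimal polynomial is
  m_A(x) = Π_λ (x − λ)^{k_λ}
where k_λ is the size of the *largest* Jordan block for λ (equivalently, the smallest k with (A − λI)^k v = 0 for every generalised eigenvector v of λ).

  λ = 1: largest Jordan block has size 3, contributing (x − 1)^3
  λ = 6: largest Jordan block has size 2, contributing (x − 6)^2

So m_A(x) = (x - 6)^2*(x - 1)^3 = x^5 - 15*x^4 + 75*x^3 - 145*x^2 + 120*x - 36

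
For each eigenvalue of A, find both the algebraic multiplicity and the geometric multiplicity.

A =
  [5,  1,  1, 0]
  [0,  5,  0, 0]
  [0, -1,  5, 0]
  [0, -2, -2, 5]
λ = 5: alg = 4, geom = 2

Step 1 — factor the characteristic polynomial to read off the algebraic multiplicities:
  χ_A(x) = (x - 5)^4

Step 2 — compute geometric multiplicities via the rank-nullity identity g(λ) = n − rank(A − λI):
  rank(A − (5)·I) = 2, so dim ker(A − (5)·I) = n − 2 = 2

Summary:
  λ = 5: algebraic multiplicity = 4, geometric multiplicity = 2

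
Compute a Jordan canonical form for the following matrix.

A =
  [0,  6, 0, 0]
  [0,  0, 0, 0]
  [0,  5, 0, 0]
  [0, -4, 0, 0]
J_2(0) ⊕ J_1(0) ⊕ J_1(0)

The characteristic polynomial is
  det(x·I − A) = x^4

Eigenvalues and multiplicities (the geometric multiplicity of λ is n − rank(A − λI), which equals the number of Jordan blocks for λ):
  λ = 0: algebraic multiplicity = 4, geometric multiplicity = 3

Determining the block sizes for each eigenvalue:
  λ = 0: 3 blocks summing to 4 forces exactly one block of size 2 and the rest size 1 → block sizes [2, 1, 1]

Assembling the blocks gives a Jordan form
J =
  [0, 1, 0, 0]
  [0, 0, 0, 0]
  [0, 0, 0, 0]
  [0, 0, 0, 0]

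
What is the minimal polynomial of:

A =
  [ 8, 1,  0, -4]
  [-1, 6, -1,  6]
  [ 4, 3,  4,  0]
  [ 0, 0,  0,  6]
x^3 - 18*x^2 + 108*x - 216

The characteristic polynomial is χ_A(x) = (x - 6)^4, so the eigenvalues are known. The minimal polynomial is
  m_A(x) = Π_λ (x − λ)^{k_λ}
where k_λ is the size of the *largest* Jordan block for λ (equivalently, the smallest k with (A − λI)^k v = 0 for every generalised eigenvector v of λ).

  λ = 6: largest Jordan block has size 3, contributing (x − 6)^3

So m_A(x) = (x - 6)^3 = x^3 - 18*x^2 + 108*x - 216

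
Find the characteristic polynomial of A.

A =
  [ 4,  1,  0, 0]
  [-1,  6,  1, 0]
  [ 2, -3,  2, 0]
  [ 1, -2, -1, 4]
x^4 - 16*x^3 + 96*x^2 - 256*x + 256

Expanding det(x·I − A) (e.g. by cofactor expansion or by noting that A is similar to its Jordan form J, which has the same characteristic polynomial as A) gives
  χ_A(x) = x^4 - 16*x^3 + 96*x^2 - 256*x + 256
which factors as (x - 4)^4. The eigenvalues (with algebraic multiplicities) are λ = 4 with multiplicity 4.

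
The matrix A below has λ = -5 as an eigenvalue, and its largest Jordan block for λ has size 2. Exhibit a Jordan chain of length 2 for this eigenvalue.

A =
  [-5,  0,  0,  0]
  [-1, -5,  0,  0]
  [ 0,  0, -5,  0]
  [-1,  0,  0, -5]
A Jordan chain for λ = -5 of length 2:
v_1 = (0, -1, 0, -1)ᵀ
v_2 = (1, 0, 0, 0)ᵀ

Let N = A − (-5)·I. We want v_2 with N^2 v_2 = 0 but N^1 v_2 ≠ 0; then v_{j-1} := N · v_j for j = 2, …, 2.

Pick v_2 = (1, 0, 0, 0)ᵀ.
Then v_1 = N · v_2 = (0, -1, 0, -1)ᵀ.

Sanity check: (A − (-5)·I) v_1 = (0, 0, 0, 0)ᵀ = 0. ✓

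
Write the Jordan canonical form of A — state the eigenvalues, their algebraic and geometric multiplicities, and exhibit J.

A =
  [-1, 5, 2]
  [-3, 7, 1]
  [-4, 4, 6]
J_3(4)

The characteristic polynomial is
  det(x·I − A) = x^3 - 12*x^2 + 48*x - 64 = (x - 4)^3

Eigenvalues and multiplicities (the geometric multiplicity of λ is n − rank(A − λI), which equals the number of Jordan blocks for λ):
  λ = 4: algebraic multiplicity = 3, geometric multiplicity = 1

Determining the block sizes for each eigenvalue:
  λ = 4: one block (gm = 1), so the single block has size am = 3 → block sizes [3]

Assembling the blocks gives a Jordan form
J =
  [4, 1, 0]
  [0, 4, 1]
  [0, 0, 4]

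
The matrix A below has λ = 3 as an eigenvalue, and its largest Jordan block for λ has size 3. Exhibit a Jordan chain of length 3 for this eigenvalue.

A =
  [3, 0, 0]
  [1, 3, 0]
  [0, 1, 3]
A Jordan chain for λ = 3 of length 3:
v_1 = (0, 0, 1)ᵀ
v_2 = (0, 1, 0)ᵀ
v_3 = (1, 0, 0)ᵀ

Let N = A − (3)·I. We want v_3 with N^3 v_3 = 0 but N^2 v_3 ≠ 0; then v_{j-1} := N · v_j for j = 3, …, 2.

Pick v_3 = (1, 0, 0)ᵀ.
Then v_2 = N · v_3 = (0, 1, 0)ᵀ.
Then v_1 = N · v_2 = (0, 0, 1)ᵀ.

Sanity check: (A − (3)·I) v_1 = (0, 0, 0)ᵀ = 0. ✓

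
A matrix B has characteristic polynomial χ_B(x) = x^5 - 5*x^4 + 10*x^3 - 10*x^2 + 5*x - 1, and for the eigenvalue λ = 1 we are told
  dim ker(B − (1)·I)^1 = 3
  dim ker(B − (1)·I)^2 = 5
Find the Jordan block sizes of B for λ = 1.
Block sizes for λ = 1: [2, 2, 1]

From the dimensions of kernels of powers, the number of Jordan blocks of size at least j is d_j − d_{j−1} where d_j = dim ker(N^j) (with d_0 = 0). Computing the differences gives [3, 2].
The number of blocks of size exactly k is (#blocks of size ≥ k) − (#blocks of size ≥ k + 1), so the partition is: 1 block(s) of size 1, 2 block(s) of size 2.
In nonincreasing order the block sizes are [2, 2, 1].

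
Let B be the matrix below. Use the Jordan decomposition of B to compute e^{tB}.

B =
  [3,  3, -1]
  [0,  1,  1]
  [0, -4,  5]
e^{tB} =
  [exp(3*t), -t^2*exp(3*t) + 3*t*exp(3*t), t^2*exp(3*t)/2 - t*exp(3*t)]
  [0, -2*t*exp(3*t) + exp(3*t), t*exp(3*t)]
  [0, -4*t*exp(3*t), 2*t*exp(3*t) + exp(3*t)]

Strategy: write B = P · J · P⁻¹ where J is a Jordan canonical form, so e^{tB} = P · e^{tJ} · P⁻¹, and e^{tJ} can be computed block-by-block.

B has Jordan form
J =
  [3, 1, 0]
  [0, 3, 1]
  [0, 0, 3]
(up to reordering of blocks).

Per-block formulas:
  For a 3×3 Jordan block J_3(3): exp(t · J_3(3)) = e^(3t)·(I + t·N + (t^2/2)·N^2), where N is the 3×3 nilpotent shift.

After assembling e^{tJ} and conjugating by P, we get:

e^{tB} =
  [exp(3*t), -t^2*exp(3*t) + 3*t*exp(3*t), t^2*exp(3*t)/2 - t*exp(3*t)]
  [0, -2*t*exp(3*t) + exp(3*t), t*exp(3*t)]
  [0, -4*t*exp(3*t), 2*t*exp(3*t) + exp(3*t)]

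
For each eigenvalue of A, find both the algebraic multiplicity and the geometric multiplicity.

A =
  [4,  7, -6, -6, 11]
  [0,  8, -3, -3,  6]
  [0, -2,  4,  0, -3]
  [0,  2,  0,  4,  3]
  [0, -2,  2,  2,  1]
λ = 4: alg = 4, geom = 2; λ = 5: alg = 1, geom = 1

Step 1 — factor the characteristic polynomial to read off the algebraic multiplicities:
  χ_A(x) = (x - 5)*(x - 4)^4

Step 2 — compute geometric multiplicities via the rank-nullity identity g(λ) = n − rank(A − λI):
  rank(A − (4)·I) = 3, so dim ker(A − (4)·I) = n − 3 = 2
  rank(A − (5)·I) = 4, so dim ker(A − (5)·I) = n − 4 = 1

Summary:
  λ = 4: algebraic multiplicity = 4, geometric multiplicity = 2
  λ = 5: algebraic multiplicity = 1, geometric multiplicity = 1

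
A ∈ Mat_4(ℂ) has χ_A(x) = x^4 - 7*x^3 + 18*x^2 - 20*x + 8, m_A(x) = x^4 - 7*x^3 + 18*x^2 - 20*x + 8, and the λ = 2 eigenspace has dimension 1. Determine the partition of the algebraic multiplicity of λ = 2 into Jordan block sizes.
Block sizes for λ = 2: [3]

Step 1 — from the characteristic polynomial, algebraic multiplicity of λ = 2 is 3. From dim ker(A − (2)·I) = 1, there are exactly 1 Jordan blocks for λ = 2.
Step 2 — from the minimal polynomial, the factor (x − 2)^3 tells us the largest block for λ = 2 has size 3.
Step 3 — with total size 3, 1 blocks, and largest block 3, the block sizes (in nonincreasing order) are [3].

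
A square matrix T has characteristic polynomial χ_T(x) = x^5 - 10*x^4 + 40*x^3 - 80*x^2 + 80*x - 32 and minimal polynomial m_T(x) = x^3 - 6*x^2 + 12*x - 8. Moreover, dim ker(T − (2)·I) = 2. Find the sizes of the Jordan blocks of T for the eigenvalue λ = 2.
Block sizes for λ = 2: [3, 2]

Step 1 — from the characteristic polynomial, algebraic multiplicity of λ = 2 is 5. From dim ker(T − (2)·I) = 2, there are exactly 2 Jordan blocks for λ = 2.
Step 2 — from the minimal polynomial, the factor (x − 2)^3 tells us the largest block for λ = 2 has size 3.
Step 3 — with total size 5, 2 blocks, and largest block 3, the block sizes (in nonincreasing order) are [3, 2].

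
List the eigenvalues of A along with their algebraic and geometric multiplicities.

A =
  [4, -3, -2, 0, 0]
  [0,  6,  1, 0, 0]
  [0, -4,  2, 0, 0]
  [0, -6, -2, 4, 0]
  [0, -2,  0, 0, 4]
λ = 4: alg = 5, geom = 3

Step 1 — factor the characteristic polynomial to read off the algebraic multiplicities:
  χ_A(x) = (x - 4)^5

Step 2 — compute geometric multiplicities via the rank-nullity identity g(λ) = n − rank(A − λI):
  rank(A − (4)·I) = 2, so dim ker(A − (4)·I) = n − 2 = 3

Summary:
  λ = 4: algebraic multiplicity = 5, geometric multiplicity = 3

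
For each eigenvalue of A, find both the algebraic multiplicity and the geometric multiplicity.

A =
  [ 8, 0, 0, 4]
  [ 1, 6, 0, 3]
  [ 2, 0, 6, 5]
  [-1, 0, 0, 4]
λ = 6: alg = 4, geom = 2

Step 1 — factor the characteristic polynomial to read off the algebraic multiplicities:
  χ_A(x) = (x - 6)^4

Step 2 — compute geometric multiplicities via the rank-nullity identity g(λ) = n − rank(A − λI):
  rank(A − (6)·I) = 2, so dim ker(A − (6)·I) = n − 2 = 2

Summary:
  λ = 6: algebraic multiplicity = 4, geometric multiplicity = 2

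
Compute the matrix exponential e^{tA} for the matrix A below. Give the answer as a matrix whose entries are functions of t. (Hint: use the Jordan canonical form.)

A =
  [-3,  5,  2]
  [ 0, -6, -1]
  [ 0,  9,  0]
e^{tA} =
  [exp(-3*t), 3*t^2*exp(-3*t)/2 + 5*t*exp(-3*t), t^2*exp(-3*t)/2 + 2*t*exp(-3*t)]
  [0, -3*t*exp(-3*t) + exp(-3*t), -t*exp(-3*t)]
  [0, 9*t*exp(-3*t), 3*t*exp(-3*t) + exp(-3*t)]

Strategy: write A = P · J · P⁻¹ where J is a Jordan canonical form, so e^{tA} = P · e^{tJ} · P⁻¹, and e^{tJ} can be computed block-by-block.

A has Jordan form
J =
  [-3,  1,  0]
  [ 0, -3,  1]
  [ 0,  0, -3]
(up to reordering of blocks).

Per-block formulas:
  For a 3×3 Jordan block J_3(-3): exp(t · J_3(-3)) = e^(-3t)·(I + t·N + (t^2/2)·N^2), where N is the 3×3 nilpotent shift.

After assembling e^{tJ} and conjugating by P, we get:

e^{tA} =
  [exp(-3*t), 3*t^2*exp(-3*t)/2 + 5*t*exp(-3*t), t^2*exp(-3*t)/2 + 2*t*exp(-3*t)]
  [0, -3*t*exp(-3*t) + exp(-3*t), -t*exp(-3*t)]
  [0, 9*t*exp(-3*t), 3*t*exp(-3*t) + exp(-3*t)]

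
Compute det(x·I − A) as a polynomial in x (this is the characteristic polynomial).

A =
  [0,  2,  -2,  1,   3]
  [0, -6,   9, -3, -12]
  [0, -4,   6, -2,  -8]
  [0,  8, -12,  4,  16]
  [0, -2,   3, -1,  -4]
x^5

Expanding det(x·I − A) (e.g. by cofactor expansion or by noting that A is similar to its Jordan form J, which has the same characteristic polynomial as A) gives
  χ_A(x) = x^5
which factors as x^5. The eigenvalues (with algebraic multiplicities) are λ = 0 with multiplicity 5.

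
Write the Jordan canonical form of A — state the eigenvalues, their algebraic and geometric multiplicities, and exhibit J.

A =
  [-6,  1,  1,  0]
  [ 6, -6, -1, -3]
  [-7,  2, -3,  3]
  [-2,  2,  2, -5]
J_3(-5) ⊕ J_1(-5)

The characteristic polynomial is
  det(x·I − A) = x^4 + 20*x^3 + 150*x^2 + 500*x + 625 = (x + 5)^4

Eigenvalues and multiplicities (the geometric multiplicity of λ is n − rank(A − λI), which equals the number of Jordan blocks for λ):
  λ = -5: algebraic multiplicity = 4, geometric multiplicity = 2

Determining the block sizes for each eigenvalue:
  λ = -5: with am = 4 and gm = 2, the partition is not yet determined (e.g. several partitions of 4 into 2 parts exist). Let N = A − (-5)·I. Computing rank(N^1) = 2, rank(N^2) = 1, rank(N^3) = 0; the number of blocks of size ≥ j is rank(N^{j−1}) − rank(N^j), giving [2, 1, 1]. So we have 1 block(s) of size 3, 1 block(s) of size 1 → block sizes [3, 1]

Assembling the blocks gives a Jordan form
J =
  [-5,  1,  0,  0]
  [ 0, -5,  1,  0]
  [ 0,  0, -5,  0]
  [ 0,  0,  0, -5]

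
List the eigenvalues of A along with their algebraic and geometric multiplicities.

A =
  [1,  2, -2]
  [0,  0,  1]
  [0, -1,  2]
λ = 1: alg = 3, geom = 2

Step 1 — factor the characteristic polynomial to read off the algebraic multiplicities:
  χ_A(x) = (x - 1)^3

Step 2 — compute geometric multiplicities via the rank-nullity identity g(λ) = n − rank(A − λI):
  rank(A − (1)·I) = 1, so dim ker(A − (1)·I) = n − 1 = 2

Summary:
  λ = 1: algebraic multiplicity = 3, geometric multiplicity = 2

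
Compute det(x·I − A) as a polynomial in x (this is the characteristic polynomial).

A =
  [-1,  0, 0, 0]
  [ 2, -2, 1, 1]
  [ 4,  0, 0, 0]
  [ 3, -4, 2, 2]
x^4 + x^3

Expanding det(x·I − A) (e.g. by cofactor expansion or by noting that A is similar to its Jordan form J, which has the same characteristic polynomial as A) gives
  χ_A(x) = x^4 + x^3
which factors as x^3*(x + 1). The eigenvalues (with algebraic multiplicities) are λ = -1 with multiplicity 1, λ = 0 with multiplicity 3.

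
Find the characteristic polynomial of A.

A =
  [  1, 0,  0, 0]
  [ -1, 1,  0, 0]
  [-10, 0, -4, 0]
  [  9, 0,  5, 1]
x^4 + x^3 - 9*x^2 + 11*x - 4

Expanding det(x·I − A) (e.g. by cofactor expansion or by noting that A is similar to its Jordan form J, which has the same characteristic polynomial as A) gives
  χ_A(x) = x^4 + x^3 - 9*x^2 + 11*x - 4
which factors as (x - 1)^3*(x + 4). The eigenvalues (with algebraic multiplicities) are λ = -4 with multiplicity 1, λ = 1 with multiplicity 3.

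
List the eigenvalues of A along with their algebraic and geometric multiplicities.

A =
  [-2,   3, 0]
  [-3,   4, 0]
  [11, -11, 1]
λ = 1: alg = 3, geom = 2

Step 1 — factor the characteristic polynomial to read off the algebraic multiplicities:
  χ_A(x) = (x - 1)^3

Step 2 — compute geometric multiplicities via the rank-nullity identity g(λ) = n − rank(A − λI):
  rank(A − (1)·I) = 1, so dim ker(A − (1)·I) = n − 1 = 2

Summary:
  λ = 1: algebraic multiplicity = 3, geometric multiplicity = 2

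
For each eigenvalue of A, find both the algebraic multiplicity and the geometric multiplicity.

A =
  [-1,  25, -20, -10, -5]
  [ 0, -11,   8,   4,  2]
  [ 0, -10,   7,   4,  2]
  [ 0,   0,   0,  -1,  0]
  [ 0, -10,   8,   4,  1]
λ = -1: alg = 5, geom = 4

Step 1 — factor the characteristic polynomial to read off the algebraic multiplicities:
  χ_A(x) = (x + 1)^5

Step 2 — compute geometric multiplicities via the rank-nullity identity g(λ) = n − rank(A − λI):
  rank(A − (-1)·I) = 1, so dim ker(A − (-1)·I) = n − 1 = 4

Summary:
  λ = -1: algebraic multiplicity = 5, geometric multiplicity = 4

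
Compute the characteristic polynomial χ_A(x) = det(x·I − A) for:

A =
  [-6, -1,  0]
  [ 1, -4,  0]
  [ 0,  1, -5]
x^3 + 15*x^2 + 75*x + 125

Expanding det(x·I − A) (e.g. by cofactor expansion or by noting that A is similar to its Jordan form J, which has the same characteristic polynomial as A) gives
  χ_A(x) = x^3 + 15*x^2 + 75*x + 125
which factors as (x + 5)^3. The eigenvalues (with algebraic multiplicities) are λ = -5 with multiplicity 3.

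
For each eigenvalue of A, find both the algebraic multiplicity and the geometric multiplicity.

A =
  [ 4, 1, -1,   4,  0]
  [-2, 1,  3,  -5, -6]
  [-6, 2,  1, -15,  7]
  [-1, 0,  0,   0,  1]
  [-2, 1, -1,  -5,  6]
λ = 2: alg = 3, geom = 1; λ = 3: alg = 2, geom = 1

Step 1 — factor the characteristic polynomial to read off the algebraic multiplicities:
  χ_A(x) = (x - 3)^2*(x - 2)^3

Step 2 — compute geometric multiplicities via the rank-nullity identity g(λ) = n − rank(A − λI):
  rank(A − (2)·I) = 4, so dim ker(A − (2)·I) = n − 4 = 1
  rank(A − (3)·I) = 4, so dim ker(A − (3)·I) = n − 4 = 1

Summary:
  λ = 2: algebraic multiplicity = 3, geometric multiplicity = 1
  λ = 3: algebraic multiplicity = 2, geometric multiplicity = 1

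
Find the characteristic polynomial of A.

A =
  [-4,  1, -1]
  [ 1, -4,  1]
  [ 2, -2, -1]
x^3 + 9*x^2 + 27*x + 27

Expanding det(x·I − A) (e.g. by cofactor expansion or by noting that A is similar to its Jordan form J, which has the same characteristic polynomial as A) gives
  χ_A(x) = x^3 + 9*x^2 + 27*x + 27
which factors as (x + 3)^3. The eigenvalues (with algebraic multiplicities) are λ = -3 with multiplicity 3.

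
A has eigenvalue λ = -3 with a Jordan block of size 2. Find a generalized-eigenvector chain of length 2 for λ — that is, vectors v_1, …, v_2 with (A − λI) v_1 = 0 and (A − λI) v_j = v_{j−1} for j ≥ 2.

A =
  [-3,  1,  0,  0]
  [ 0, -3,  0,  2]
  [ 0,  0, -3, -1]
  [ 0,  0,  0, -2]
A Jordan chain for λ = -3 of length 2:
v_1 = (1, 0, 0, 0)ᵀ
v_2 = (0, 1, 0, 0)ᵀ

Let N = A − (-3)·I. We want v_2 with N^2 v_2 = 0 but N^1 v_2 ≠ 0; then v_{j-1} := N · v_j for j = 2, …, 2.

Pick v_2 = (0, 1, 0, 0)ᵀ.
Then v_1 = N · v_2 = (1, 0, 0, 0)ᵀ.

Sanity check: (A − (-3)·I) v_1 = (0, 0, 0, 0)ᵀ = 0. ✓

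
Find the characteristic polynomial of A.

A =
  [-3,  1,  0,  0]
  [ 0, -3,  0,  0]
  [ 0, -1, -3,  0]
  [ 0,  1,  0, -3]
x^4 + 12*x^3 + 54*x^2 + 108*x + 81

Expanding det(x·I − A) (e.g. by cofactor expansion or by noting that A is similar to its Jordan form J, which has the same characteristic polynomial as A) gives
  χ_A(x) = x^4 + 12*x^3 + 54*x^2 + 108*x + 81
which factors as (x + 3)^4. The eigenvalues (with algebraic multiplicities) are λ = -3 with multiplicity 4.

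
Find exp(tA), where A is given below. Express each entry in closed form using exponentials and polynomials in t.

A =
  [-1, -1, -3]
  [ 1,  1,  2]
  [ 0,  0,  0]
e^{tA} =
  [1 - t, -t, t^2/2 - 3*t]
  [t, t + 1, -t^2/2 + 2*t]
  [0, 0, 1]

Strategy: write A = P · J · P⁻¹ where J is a Jordan canonical form, so e^{tA} = P · e^{tJ} · P⁻¹, and e^{tJ} can be computed block-by-block.

A has Jordan form
J =
  [0, 1, 0]
  [0, 0, 1]
  [0, 0, 0]
(up to reordering of blocks).

Per-block formulas:
  For a 3×3 Jordan block J_3(0): exp(t · J_3(0)) = e^(0t)·(I + t·N + (t^2/2)·N^2), where N is the 3×3 nilpotent shift.

After assembling e^{tJ} and conjugating by P, we get:

e^{tA} =
  [1 - t, -t, t^2/2 - 3*t]
  [t, t + 1, -t^2/2 + 2*t]
  [0, 0, 1]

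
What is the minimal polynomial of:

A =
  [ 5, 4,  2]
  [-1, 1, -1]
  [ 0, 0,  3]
x^2 - 6*x + 9

The characteristic polynomial is χ_A(x) = (x - 3)^3, so the eigenvalues are known. The minimal polynomial is
  m_A(x) = Π_λ (x − λ)^{k_λ}
where k_λ is the size of the *largest* Jordan block for λ (equivalently, the smallest k with (A − λI)^k v = 0 for every generalised eigenvector v of λ).

  λ = 3: largest Jordan block has size 2, contributing (x − 3)^2

So m_A(x) = (x - 3)^2 = x^2 - 6*x + 9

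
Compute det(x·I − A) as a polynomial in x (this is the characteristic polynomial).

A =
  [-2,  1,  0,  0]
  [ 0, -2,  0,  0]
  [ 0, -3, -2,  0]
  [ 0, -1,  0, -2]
x^4 + 8*x^3 + 24*x^2 + 32*x + 16

Expanding det(x·I − A) (e.g. by cofactor expansion or by noting that A is similar to its Jordan form J, which has the same characteristic polynomial as A) gives
  χ_A(x) = x^4 + 8*x^3 + 24*x^2 + 32*x + 16
which factors as (x + 2)^4. The eigenvalues (with algebraic multiplicities) are λ = -2 with multiplicity 4.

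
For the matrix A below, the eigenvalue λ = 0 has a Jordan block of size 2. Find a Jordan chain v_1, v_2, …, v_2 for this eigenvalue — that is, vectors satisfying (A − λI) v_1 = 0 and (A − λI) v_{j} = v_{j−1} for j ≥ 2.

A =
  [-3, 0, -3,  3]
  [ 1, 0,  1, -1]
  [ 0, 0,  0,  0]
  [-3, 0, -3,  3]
A Jordan chain for λ = 0 of length 2:
v_1 = (-3, 1, 0, -3)ᵀ
v_2 = (1, 0, 0, 0)ᵀ

Let N = A − (0)·I. We want v_2 with N^2 v_2 = 0 but N^1 v_2 ≠ 0; then v_{j-1} := N · v_j for j = 2, …, 2.

Pick v_2 = (1, 0, 0, 0)ᵀ.
Then v_1 = N · v_2 = (-3, 1, 0, -3)ᵀ.

Sanity check: (A − (0)·I) v_1 = (0, 0, 0, 0)ᵀ = 0. ✓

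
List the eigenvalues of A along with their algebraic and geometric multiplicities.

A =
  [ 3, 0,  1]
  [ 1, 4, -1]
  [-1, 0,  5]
λ = 4: alg = 3, geom = 2

Step 1 — factor the characteristic polynomial to read off the algebraic multiplicities:
  χ_A(x) = (x - 4)^3

Step 2 — compute geometric multiplicities via the rank-nullity identity g(λ) = n − rank(A − λI):
  rank(A − (4)·I) = 1, so dim ker(A − (4)·I) = n − 1 = 2

Summary:
  λ = 4: algebraic multiplicity = 3, geometric multiplicity = 2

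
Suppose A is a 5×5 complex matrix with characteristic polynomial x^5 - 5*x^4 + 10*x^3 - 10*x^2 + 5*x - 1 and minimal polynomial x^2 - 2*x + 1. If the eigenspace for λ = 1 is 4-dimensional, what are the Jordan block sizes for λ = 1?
Block sizes for λ = 1: [2, 1, 1, 1]

Step 1 — from the characteristic polynomial, algebraic multiplicity of λ = 1 is 5. From dim ker(A − (1)·I) = 4, there are exactly 4 Jordan blocks for λ = 1.
Step 2 — from the minimal polynomial, the factor (x − 1)^2 tells us the largest block for λ = 1 has size 2.
Step 3 — with total size 5, 4 blocks, and largest block 2, the block sizes (in nonincreasing order) are [2, 1, 1, 1].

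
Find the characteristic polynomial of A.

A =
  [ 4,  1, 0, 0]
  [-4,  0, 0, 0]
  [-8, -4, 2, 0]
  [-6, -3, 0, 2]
x^4 - 8*x^3 + 24*x^2 - 32*x + 16

Expanding det(x·I − A) (e.g. by cofactor expansion or by noting that A is similar to its Jordan form J, which has the same characteristic polynomial as A) gives
  χ_A(x) = x^4 - 8*x^3 + 24*x^2 - 32*x + 16
which factors as (x - 2)^4. The eigenvalues (with algebraic multiplicities) are λ = 2 with multiplicity 4.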